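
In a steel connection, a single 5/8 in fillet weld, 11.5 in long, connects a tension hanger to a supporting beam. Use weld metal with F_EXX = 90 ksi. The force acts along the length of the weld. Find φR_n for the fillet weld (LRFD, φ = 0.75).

Effective throat t_e = 0.707 × 0.625 = 0.4419 in.
Total length L = 11.5 in; A_we = 0.4419 × 11.5 = 5.082 in².
F_nw = 0.6 F_EXX = 0.6 × 90 = 54 ksi.
φR_n = 0.75 × 54 × 5.082 = 205.8 kips.

φR_n ≈ 206 kips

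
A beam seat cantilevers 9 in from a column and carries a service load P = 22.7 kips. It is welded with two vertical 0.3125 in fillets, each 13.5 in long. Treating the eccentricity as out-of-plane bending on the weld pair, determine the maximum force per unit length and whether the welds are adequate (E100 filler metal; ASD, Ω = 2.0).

f_max ≈ 3.47 kip/in; adequate

E100XX → F_EXX = 100 ksi.
L_w = 2 × 13.5 = 27 in; section modulus (unit throat) S = 2 × L²/6 = 60.75 in².
Direct shear f_v = P/L_w = 22.7/27 = 0.8407 kip/in.
Moment M = P × e = 22.7 × 9 = 204.3 kip·in; bending f_b = M/S = 3.363 kip/in.
f_max = √(f_v² + f_b²) = √(0.8407² + 3.363²) = 3.466 kip/in.
r_n/Ω = (1/2.0) × 0.6 × 100 × (0.707 × 0.3125) = 6.628 kip/in → adequate.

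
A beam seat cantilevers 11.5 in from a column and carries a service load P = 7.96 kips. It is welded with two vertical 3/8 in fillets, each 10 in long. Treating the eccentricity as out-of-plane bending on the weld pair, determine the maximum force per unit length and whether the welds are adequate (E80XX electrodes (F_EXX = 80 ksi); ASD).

L_w = 2 × 10 = 20 in; section modulus (unit throat) S = 2 × L²/6 = 33.33 in².
Direct shear f_v = P/L_w = 7.96/20 = 0.398 kip/in.
Moment M = P × e = 7.96 × 11.5 = 91.54 kip·in; bending f_b = M/S = 2.746 kip/in.
f_max = √(f_v² + f_b²) = √(0.398² + 2.746²) = 2.775 kip/in.
r_n/Ω = (1/2.0) × 0.6 × 80 × (0.707 × 0.375) = 6.363 kip/in → adequate.

f_max ≈ 2.77 kip/in; adequate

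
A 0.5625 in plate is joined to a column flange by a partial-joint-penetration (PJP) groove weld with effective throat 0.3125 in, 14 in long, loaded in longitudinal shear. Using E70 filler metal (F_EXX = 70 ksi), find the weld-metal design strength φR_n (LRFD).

φR_n ≈ 138 kip

Effective throat (given) t_e = 0.3125 in.
A_we = 0.3125 × 14 = 4.375 in².
F_nw = 0.6 F_EXX = 42 ksi.
φR_n = 0.75 × 42 × 4.375 = 137.8 kip.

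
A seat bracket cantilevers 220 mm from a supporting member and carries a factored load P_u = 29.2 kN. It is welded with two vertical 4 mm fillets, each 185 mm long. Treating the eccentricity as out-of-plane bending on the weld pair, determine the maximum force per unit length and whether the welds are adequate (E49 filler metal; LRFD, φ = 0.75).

f_max ≈ 569 N/mm; adequate

E49XX → F_EXX = 490 MPa.
L_w = 2 × 185 = 370 mm; section modulus (unit throat) S = 2 × L²/6 = 11410 mm².
Direct shear f_v = P/L_w = 29.2×10³/370 = 78.92 N/mm.
Moment M = P × e = 29.2×10³ × 220 = 6424000 N·mm; bending f_b = M/S = 563.1 N/mm.
f_max = √(f_v² + f_b²) = √(78.92² + 563.1²) = 568.6 N/mm.
φr_n = 0.75 × 0.6 × 490 × (0.707 × 4) = 623.6 N/mm → adequate.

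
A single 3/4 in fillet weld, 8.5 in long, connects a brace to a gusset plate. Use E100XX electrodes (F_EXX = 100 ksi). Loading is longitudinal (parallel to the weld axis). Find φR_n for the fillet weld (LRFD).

Effective throat t_e = 0.707 × 0.75 = 0.5302 in.
Total length L = 8.5 in; A_we = 0.5302 × 8.5 = 4.507 in².
F_nw = 0.6 F_EXX = 0.6 × 100 = 60 ksi.
φR_n = 0.75 × 60 × 4.507 = 202.8 kip.

φR_n ≈ 203 kip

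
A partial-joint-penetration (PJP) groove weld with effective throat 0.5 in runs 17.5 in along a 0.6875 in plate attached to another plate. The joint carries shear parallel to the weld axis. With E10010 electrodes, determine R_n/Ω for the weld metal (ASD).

E100XX → F_EXX = 100 ksi.
Effective throat (given) t_e = 0.5 in.
A_we = 0.5 × 17.5 = 8.75 in².
F_nw = 0.6 F_EXX = 60 ksi.
R_n/Ω = (60 × 8.75) / 2.0 = 262.5 kip.

R_n/Ω ≈ 262 kip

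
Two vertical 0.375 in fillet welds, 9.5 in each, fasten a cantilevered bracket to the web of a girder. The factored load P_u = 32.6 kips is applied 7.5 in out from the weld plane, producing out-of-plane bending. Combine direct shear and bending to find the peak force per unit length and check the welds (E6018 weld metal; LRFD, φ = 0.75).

E60XX → F_EXX = 60 ksi.
L_w = 2 × 9.5 = 19 in; section modulus (unit throat) S = 2 × L²/6 = 30.08 in².
Direct shear f_v = P/L_w = 32.6/19 = 1.716 kip/in.
Moment M = P × e = 32.6 × 7.5 = 244.5 kip·in; bending f_b = M/S = 8.127 kip/in.
f_max = √(f_v² + f_b²) = √(1.716² + 8.127²) = 8.307 kip/in.
φr_n = 0.75 × 0.6 × 60 × (0.707 × 0.375) = 7.158 kip/in → NOT adequate.

f_max ≈ 8.31 kip/in; NOT adequate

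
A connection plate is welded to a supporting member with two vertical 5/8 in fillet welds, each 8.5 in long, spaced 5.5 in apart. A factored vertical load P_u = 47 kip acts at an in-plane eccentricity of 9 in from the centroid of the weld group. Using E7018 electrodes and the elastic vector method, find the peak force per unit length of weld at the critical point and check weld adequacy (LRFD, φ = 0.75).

f_max ≈ 11 kip/in; adequate

E70XX → F_EXX = 70 ksi.
Total weld length L_w = 17 in. Treat welds as unit-width lines.
Polar moment about centroid: J = 2[d³/12 + d(b/2)²] = 2[8.5³/12 + 8.5×2.75²] = 230.9 in³.
Direct shear f_v = P/L_w = 47 / 17 = 2.765 kip/in (vertical).
Torsion M = P·e = 47 × 9 = 423 kip·in.
Critical point at (x, y) = (2.75, 4.25) from centroid. f_tx = M·y/J = 7.785 kip/in; f_ty = M·x/J = 5.038 kip/in.
Resultant f_max = √[f_tx² + (f_v + f_ty)²] = √[7.785² + (2.765 + 5.038)²] = 11.02 kip/in.
Capacity per unit length: φr_n = 0.75 × 0.6 × 70 × (0.707 × 0.625) = 13.92 kip/in.
11.02 ≤ 13.92 → adequate.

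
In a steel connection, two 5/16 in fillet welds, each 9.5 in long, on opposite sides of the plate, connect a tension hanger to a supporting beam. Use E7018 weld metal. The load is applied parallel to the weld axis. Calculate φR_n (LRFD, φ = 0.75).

φR_n ≈ 132 kip

E70XX → F_EXX = 70 ksi.
Effective throat t_e = 0.707 × 0.3125 = 0.2209 in.
Total length L = 19 in; A_we = 0.2209 × 19 = 4.198 in².
F_nw = 0.6 F_EXX = 0.6 × 70 = 42 ksi.
φR_n = 0.75 × 42 × 4.198 = 132.2 kip.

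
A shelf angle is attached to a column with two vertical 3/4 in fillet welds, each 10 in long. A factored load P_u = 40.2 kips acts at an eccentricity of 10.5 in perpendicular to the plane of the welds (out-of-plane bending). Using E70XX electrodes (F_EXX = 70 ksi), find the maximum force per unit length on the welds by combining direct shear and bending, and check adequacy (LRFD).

L_w = 2 × 10 = 20 in; section modulus (unit throat) S = 2 × L²/6 = 33.33 in².
Direct shear f_v = P/L_w = 40.2/20 = 2.01 kip/in.
Moment M = P × e = 40.2 × 10.5 = 422.1 kip·in; bending f_b = M/S = 12.66 kip/in.
f_max = √(f_v² + f_b²) = √(2.01² + 12.66²) = 12.82 kip/in.
φr_n = 0.75 × 0.6 × 70 × (0.707 × 0.75) = 16.7 kip/in → adequate.

f_max ≈ 12.8 kip/in; adequate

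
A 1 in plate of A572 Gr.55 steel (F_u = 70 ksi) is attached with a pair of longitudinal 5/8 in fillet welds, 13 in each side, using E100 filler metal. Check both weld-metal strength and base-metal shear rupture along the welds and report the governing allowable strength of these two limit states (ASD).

E100XX → F_EXX = 100 ksi.
t_e = 0.707 × 0.625 = 0.4419 in; L = 26 in.
Weld metal: R_n/Ω = (1/2.0) × 0.6 × 100 × 0.4419 × 26 = 344.7 kips.
Base metal (shear rupture): R_n/Ω = (1/2.0) × 0.6 × 70 × 1 × 26 = 546 kips.
Governing: weld metal.

R_n/Ω ≈ 345 kips (weld metal governs)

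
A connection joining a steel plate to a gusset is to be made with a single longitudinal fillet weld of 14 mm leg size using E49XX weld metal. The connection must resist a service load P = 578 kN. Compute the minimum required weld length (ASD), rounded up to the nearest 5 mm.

E49XX → F_EXX = 490 MPa.
Throat t_e = 0.707 × 14 = 9.898 mm.
r_n/Ω = (0.6 × 490 × 9.898) / 2.0 = 1455 N/mm = 1.455 kN/mm.
L_req = P / (r_n/Ω) = 578 / 1.455 = 397.2 mm total.
Round up → use L = 400 mm.

L = 400 mm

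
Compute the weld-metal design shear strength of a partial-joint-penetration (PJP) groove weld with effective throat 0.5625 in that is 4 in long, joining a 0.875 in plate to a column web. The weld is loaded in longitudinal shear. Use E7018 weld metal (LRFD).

φR_n ≈ 70.9 kip

E70XX → F_EXX = 70 ksi.
Effective throat (given) t_e = 0.5625 in.
A_we = 0.5625 × 4 = 2.25 in².
F_nw = 0.6 F_EXX = 42 ksi.
φR_n = 0.75 × 42 × 2.25 = 70.88 kip.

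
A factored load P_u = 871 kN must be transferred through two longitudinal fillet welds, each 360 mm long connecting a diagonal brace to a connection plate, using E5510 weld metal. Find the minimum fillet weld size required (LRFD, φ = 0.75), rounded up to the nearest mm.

E55XX → F_EXX = 550 MPa.
Total weld length L = 720 mm.
Required throat t_e = P_u / (φ × 0.6 F_EXX × L) = 871 / (0.75 × 0.6 × 550 × 720 × 10⁻³) = 4.888 mm.
Required leg w = t_e / 0.707 = 6.913 mm → use 7 mm.

w = 7 mm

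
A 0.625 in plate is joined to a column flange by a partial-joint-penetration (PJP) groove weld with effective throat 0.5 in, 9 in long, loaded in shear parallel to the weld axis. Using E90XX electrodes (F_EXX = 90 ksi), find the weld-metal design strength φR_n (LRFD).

Effective throat (given) t_e = 0.5 in.
A_we = 0.5 × 9 = 4.5 in².
F_nw = 0.6 F_EXX = 54 ksi.
φR_n = 0.75 × 54 × 4.5 = 182.2 kips.

φR_n ≈ 182 kips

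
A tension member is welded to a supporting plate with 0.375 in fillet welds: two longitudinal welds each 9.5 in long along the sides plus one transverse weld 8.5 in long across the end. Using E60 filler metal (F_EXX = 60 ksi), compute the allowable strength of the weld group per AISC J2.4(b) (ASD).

t_e = 0.707 × 0.375 = 0.2651 in.
R_nwl = 0.6 × 60 × 0.2651 × 19 = 181.3 kips (longitudinal, 2 welds).
R_nwt = 0.6 × 60 × 0.2651 × 8.5 = 81.13 kips (transverse, base value).
(i) R_nwl + R_nwt = 262.5 kips; (ii) 0.85 R_nwl + 1.5 R_nwt = 275.8 kips.
R_n = max = 275.8 kips [governs: (ii)]; R_n/Ω = 137.9 kips.

R_n/Ω ≈ 138 kips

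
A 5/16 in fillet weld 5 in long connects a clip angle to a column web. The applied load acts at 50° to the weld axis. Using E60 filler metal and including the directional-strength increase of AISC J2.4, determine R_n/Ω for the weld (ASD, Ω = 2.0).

R_n/Ω ≈ 26.6 kip

E60XX → F_EXX = 60 ksi.
t_e = 0.707 × 0.3125 = 0.2209 in; A_we = 0.2209 × 5 = 1.105 in².
Directional factor: 1.0 + 0.5 sin^1.5(50°) = 1.335.
F_nw = 0.6 × 60 × 1.335 = 48.07 ksi.
R_n/Ω = (48.07 × 1.105) / 2.0 = 26.55 kip.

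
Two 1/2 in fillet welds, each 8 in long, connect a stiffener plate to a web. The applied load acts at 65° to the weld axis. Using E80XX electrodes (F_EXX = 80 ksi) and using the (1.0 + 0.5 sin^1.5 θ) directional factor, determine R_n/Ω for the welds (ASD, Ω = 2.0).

R_n/Ω ≈ 194 kips

t_e = 0.707 × 0.5 = 0.3535 in; A_we = 0.3535 × 16 = 5.656 in².
Directional factor: 1.0 + 0.5 sin^1.5(65°) = 1.431.
F_nw = 0.6 × 80 × 1.431 = 68.71 ksi.
R_n/Ω = (68.71 × 5.656) / 2.0 = 194.3 kips.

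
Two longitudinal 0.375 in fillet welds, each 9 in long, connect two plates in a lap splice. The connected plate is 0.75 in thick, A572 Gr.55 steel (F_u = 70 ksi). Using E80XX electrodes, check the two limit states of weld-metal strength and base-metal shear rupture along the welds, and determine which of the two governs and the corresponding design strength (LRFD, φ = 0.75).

φR_n ≈ 172 kips (weld metal governs)

E80XX → F_EXX = 80 ksi.
t_e = 0.707 × 0.375 = 0.2651 in; L = 18 in.
Weld metal: φR_n = 0.75 × 0.6 × 80 × 0.2651 × 18 = 171.8 kips.
Base metal (shear rupture): φR_n = 0.75 × 0.6 × 70 × 0.75 × 18 = 425.2 kips.
Governing: weld metal.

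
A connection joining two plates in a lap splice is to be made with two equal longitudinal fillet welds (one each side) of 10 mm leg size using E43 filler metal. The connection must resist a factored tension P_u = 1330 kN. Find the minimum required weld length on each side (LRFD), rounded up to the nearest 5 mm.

E43XX → F_EXX = 430 MPa.
Throat t_e = 0.707 × 10 = 7.07 mm.
φr_n = 0.75 × 0.6 × 430 × 7.07 × 10⁻³ = 1.368 kN/mm.
L_req = P_u / φr_n = 1330 / 1.368 = 972.2 mm total.
Per side: 972.2 / 2 = 486.1 mm.
Round up → use L = 490 mm on each side.

L = 490 mm on each side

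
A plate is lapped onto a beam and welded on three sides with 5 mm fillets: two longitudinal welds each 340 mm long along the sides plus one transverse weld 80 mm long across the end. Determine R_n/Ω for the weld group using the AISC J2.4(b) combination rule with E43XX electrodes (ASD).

E43XX → F_EXX = 430 MPa.
t_e = 0.707 × 5 = 3.535 mm.
R_nwl = 0.6 × 430 × 3.535 × 680 × 10⁻³ = 620.2 kN (longitudinal, 2 welds).
R_nwt = 0.6 × 430 × 3.535 × 80 × 10⁻³ = 72.96 kN (transverse, base value).
(i) R_nwl + R_nwt = 693.1 kN; (ii) 0.85 R_nwl + 1.5 R_nwt = 636.6 kN.
R_n = max = 693.1 kN [governs: (i)]; R_n/Ω = 346.6 kN.

R_n/Ω ≈ 347 kN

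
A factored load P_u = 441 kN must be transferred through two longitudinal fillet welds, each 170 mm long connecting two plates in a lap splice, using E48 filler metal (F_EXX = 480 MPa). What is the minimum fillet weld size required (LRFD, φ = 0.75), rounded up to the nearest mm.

Total weld length L = 340 mm.
Required throat t_e = P_u / (φ × 0.6 F_EXX × L) = 441 / (0.75 × 0.6 × 480 × 340 × 10⁻³) = 6.005 mm.
Required leg w = t_e / 0.707 = 8.493 mm → use 9 mm.

w = 9 mm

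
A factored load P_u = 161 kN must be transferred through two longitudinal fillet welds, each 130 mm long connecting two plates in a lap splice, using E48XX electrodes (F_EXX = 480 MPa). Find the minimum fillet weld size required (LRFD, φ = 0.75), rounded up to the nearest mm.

w = 5 mm

Total weld length L = 260 mm.
Required throat t_e = P_u / (φ × 0.6 F_EXX × L) = 161 / (0.75 × 0.6 × 480 × 260 × 10⁻³) = 2.867 mm.
Required leg w = t_e / 0.707 = 4.055 mm → use 5 mm.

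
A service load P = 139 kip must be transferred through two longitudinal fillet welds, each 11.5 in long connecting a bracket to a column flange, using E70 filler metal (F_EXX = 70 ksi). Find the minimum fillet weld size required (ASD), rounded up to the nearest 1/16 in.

Total weld length L = 23 in.
Required throat t_e = P × Ω / (0.6 F_EXX × L) = 139 × 2.0 / (0.6 × 70 × 23) = 0.2878 in.
Required leg w = t_e / 0.707 = 0.4071 in → use 7/16 in.

w = 7/16 in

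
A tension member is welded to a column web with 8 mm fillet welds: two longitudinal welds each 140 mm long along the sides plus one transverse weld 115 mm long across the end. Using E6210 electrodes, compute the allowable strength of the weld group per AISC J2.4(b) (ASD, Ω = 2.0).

R_n/Ω ≈ 432 kN

E62XX → F_EXX = 620 MPa.
t_e = 0.707 × 8 = 5.656 mm.
R_nwl = 0.6 × 620 × 5.656 × 280 × 10⁻³ = 589.1 kN (longitudinal, 2 welds).
R_nwt = 0.6 × 620 × 5.656 × 115 × 10⁻³ = 242 kN (transverse, base value).
(i) R_nwl + R_nwt = 831.1 kN; (ii) 0.85 R_nwl + 1.5 R_nwt = 863.7 kN.
R_n = max = 863.7 kN [governs: (ii)]; R_n/Ω = 431.9 kN.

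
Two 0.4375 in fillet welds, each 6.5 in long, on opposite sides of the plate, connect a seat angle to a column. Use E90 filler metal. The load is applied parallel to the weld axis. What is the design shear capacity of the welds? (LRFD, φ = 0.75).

φR_n ≈ 163 kip

E90XX → F_EXX = 90 ksi.
Effective throat t_e = 0.707 × 0.4375 = 0.3093 in.
Total length L = 13 in; A_we = 0.3093 × 13 = 4.021 in².
F_nw = 0.6 F_EXX = 0.6 × 90 = 54 ksi.
φR_n = 0.75 × 54 × 4.021 = 162.9 kip.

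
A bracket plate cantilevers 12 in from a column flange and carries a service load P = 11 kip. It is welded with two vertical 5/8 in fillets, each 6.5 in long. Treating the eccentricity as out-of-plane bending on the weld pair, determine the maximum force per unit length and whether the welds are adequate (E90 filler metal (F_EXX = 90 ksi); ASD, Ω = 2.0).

L_w = 2 × 6.5 = 13 in; section modulus (unit throat) S = 2 × L²/6 = 14.08 in².
Direct shear f_v = P/L_w = 11/13 = 0.8462 kip/in.
Moment M = P × e = 11 × 12 = 132 kip·in; bending f_b = M/S = 9.373 kip/in.
f_max = √(f_v² + f_b²) = √(0.8462² + 9.373²) = 9.411 kip/in.
r_n/Ω = (1/2.0) × 0.6 × 90 × (0.707 × 0.625) = 11.93 kip/in → adequate.

f_max ≈ 9.41 kip/in; adequate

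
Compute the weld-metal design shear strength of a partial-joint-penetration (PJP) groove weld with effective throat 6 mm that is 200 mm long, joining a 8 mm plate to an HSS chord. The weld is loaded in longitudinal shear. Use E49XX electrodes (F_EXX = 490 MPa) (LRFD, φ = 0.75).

Effective throat (given) t_e = 6 mm.
A_we = 6 × 200 = 1200 mm².
F_nw = 0.6 F_EXX = 294 MPa.
φR_n = 0.75 × 294 × 1200 × 10⁻³ = 264.6 kN.

φR_n ≈ 265 kN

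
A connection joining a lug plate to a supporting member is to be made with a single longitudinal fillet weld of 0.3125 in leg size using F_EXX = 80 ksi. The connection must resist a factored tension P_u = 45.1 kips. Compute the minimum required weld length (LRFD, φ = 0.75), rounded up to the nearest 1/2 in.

Throat t_e = 0.707 × 0.3125 = 0.2209 in.
φr_n = 0.75 × 0.6 × 80 × 0.2209 = 7.954 kips/in.
L_req = P_u / φr_n = 45.1 / 7.954 = 5.67 in total.
Round up → use L = 6 in.

L = 6 in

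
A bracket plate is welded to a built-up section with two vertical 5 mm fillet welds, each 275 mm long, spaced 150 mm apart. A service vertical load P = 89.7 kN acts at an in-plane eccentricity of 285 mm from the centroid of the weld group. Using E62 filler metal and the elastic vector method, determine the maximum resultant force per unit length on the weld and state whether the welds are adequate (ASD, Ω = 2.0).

f_max ≈ 703 N/mm; NOT adequate

E62XX → F_EXX = 620 MPa.
Total weld length L_w = 550 mm. Treat welds as unit-width lines.
Polar moment about centroid: J = 2[d³/12 + d(b/2)²] = 2[275³/12 + 275×75²] = 6560000 mm³.
Direct shear f_v = P/L_w = 89.7×10³ / 550 = 163.1 N/mm (vertical).
Torsion M = P·e = 89.7×10³ × 285 = 25564000 N·mm.
Critical point at (x, y) = (75, 137.5) from centroid. f_tx = M·y/J = 535.8 N/mm; f_ty = M·x/J = 292.3 N/mm.
Resultant f_max = √[f_tx² + (f_v + f_ty)²] = √[535.8² + (163.1 + 292.3)²] = 703.2 N/mm.
Capacity per unit length: r_n/Ω = (1/2.0) × 0.6 × 620 × (0.707 × 5) = 657.5 N/mm.
703.2 > 657.5 → NOT adequate.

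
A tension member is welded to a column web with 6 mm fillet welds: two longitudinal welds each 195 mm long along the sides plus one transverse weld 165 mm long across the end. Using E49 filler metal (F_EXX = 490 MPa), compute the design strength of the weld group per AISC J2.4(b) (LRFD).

t_e = 0.707 × 6 = 4.242 mm.
R_nwl = 0.6 × 490 × 4.242 × 390 × 10⁻³ = 486.4 kN (longitudinal, 2 welds).
R_nwt = 0.6 × 490 × 4.242 × 165 × 10⁻³ = 205.8 kN (transverse, base value).
(i) R_nwl + R_nwt = 692.2 kN; (ii) 0.85 R_nwl + 1.5 R_nwt = 722.1 kN.
R_n = max = 722.1 kN [governs: (ii)]; φR_n = 541.6 kN.

φR_n ≈ 542 kN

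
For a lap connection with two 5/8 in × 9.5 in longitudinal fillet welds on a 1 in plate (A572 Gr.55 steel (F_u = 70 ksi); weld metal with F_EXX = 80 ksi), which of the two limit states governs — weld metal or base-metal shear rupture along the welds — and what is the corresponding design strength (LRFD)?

t_e = 0.707 × 0.625 = 0.4419 in; L = 19 in.
Weld metal: φR_n = 0.75 × 0.6 × 80 × 0.4419 × 19 = 302.2 kips.
Base metal (shear rupture): φR_n = 0.75 × 0.6 × 70 × 1 × 19 = 598.5 kips.
Governing: weld metal.

φR_n ≈ 302 kips (weld metal governs)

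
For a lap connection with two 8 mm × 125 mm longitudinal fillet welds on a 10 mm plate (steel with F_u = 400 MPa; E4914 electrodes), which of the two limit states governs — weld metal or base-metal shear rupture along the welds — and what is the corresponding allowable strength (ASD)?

E49XX → F_EXX = 490 MPa.
t_e = 0.707 × 8 = 5.656 mm; L = 250 mm.
Weld metal: R_n/Ω = (1/2.0) × 0.6 × 490 × 5.656 × 250 × 10⁻³ = 207.9 kN.
Base metal (shear rupture): R_n/Ω = (1/2.0) × 0.6 × 400 × 10 × 250 × 10⁻³ = 300 kN.
Governing: weld metal.

R_n/Ω ≈ 208 kN (weld metal governs)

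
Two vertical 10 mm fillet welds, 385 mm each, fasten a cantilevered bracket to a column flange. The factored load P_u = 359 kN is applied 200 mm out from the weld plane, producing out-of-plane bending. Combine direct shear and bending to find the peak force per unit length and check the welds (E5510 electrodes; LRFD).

E55XX → F_EXX = 550 MPa.
L_w = 2 × 385 = 770 mm; section modulus (unit throat) S = 2 × L²/6 = 49410 mm².
Direct shear f_v = P/L_w = 359×10³/770 = 466.2 N/mm.
Moment M = P × e = 359×10³ × 200 = 71800000 N·mm; bending f_b = M/S = 1453 N/mm.
f_max = √(f_v² + f_b²) = √(466.2² + 1453²) = 1526 N/mm.
φr_n = 0.75 × 0.6 × 550 × (0.707 × 10) = 1750 N/mm → adequate.

f_max ≈ 1530 N/mm; adequate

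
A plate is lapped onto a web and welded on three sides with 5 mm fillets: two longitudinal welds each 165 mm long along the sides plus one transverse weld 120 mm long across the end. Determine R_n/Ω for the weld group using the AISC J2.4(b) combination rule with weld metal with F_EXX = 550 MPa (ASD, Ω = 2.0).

t_e = 0.707 × 5 = 3.535 mm.
R_nwl = 0.6 × 550 × 3.535 × 330 × 10⁻³ = 385 kN (longitudinal, 2 welds).
R_nwt = 0.6 × 550 × 3.535 × 120 × 10⁻³ = 140 kN (transverse, base value).
(i) R_nwl + R_nwt = 524.9 kN; (ii) 0.85 R_nwl + 1.5 R_nwt = 537.2 kN.
R_n = max = 537.2 kN [governs: (ii)]; R_n/Ω = 268.6 kN.

R_n/Ω ≈ 269 kN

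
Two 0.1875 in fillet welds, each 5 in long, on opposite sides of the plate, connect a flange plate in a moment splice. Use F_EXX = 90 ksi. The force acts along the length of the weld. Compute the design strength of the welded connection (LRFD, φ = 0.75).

φR_n ≈ 53.7 kip

Effective throat t_e = 0.707 × 0.1875 = 0.1326 in.
Total length L = 10 in; A_we = 0.1326 × 10 = 1.326 in².
F_nw = 0.6 F_EXX = 0.6 × 90 = 54 ksi.
φR_n = 0.75 × 54 × 1.326 = 53.69 kip.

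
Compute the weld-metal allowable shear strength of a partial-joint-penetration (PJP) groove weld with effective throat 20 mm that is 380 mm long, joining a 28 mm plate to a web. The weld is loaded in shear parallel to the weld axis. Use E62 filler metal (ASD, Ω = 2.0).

R_n/Ω ≈ 1410 kN

E62XX → F_EXX = 620 MPa.
Effective throat (given) t_e = 20 mm.
A_we = 20 × 380 = 7600 mm².
F_nw = 0.6 F_EXX = 372 MPa.
R_n/Ω = (372 × 7600) / 2.0 × 10⁻³ = 1414 kN.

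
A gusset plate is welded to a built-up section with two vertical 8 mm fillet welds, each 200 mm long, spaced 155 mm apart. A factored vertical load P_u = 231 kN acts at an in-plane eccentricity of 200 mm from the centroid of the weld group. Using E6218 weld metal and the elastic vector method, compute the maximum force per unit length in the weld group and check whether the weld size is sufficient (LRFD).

E62XX → F_EXX = 620 MPa.
Total weld length L_w = 400 mm. Treat welds as unit-width lines.
Polar moment about centroid: J = 2[d³/12 + d(b/2)²] = 2[200³/12 + 200×77.5²] = 3736000 mm³.
Direct shear f_v = P/L_w = 231×10³ / 400 = 577.5 N/mm (vertical).
Torsion M = P·e = 231×10³ × 200 = 46200000 N·mm.
Critical point at (x, y) = (77.5, 100) from centroid. f_tx = M·y/J = 1237 N/mm; f_ty = M·x/J = 958.4 N/mm.
Resultant f_max = √[f_tx² + (f_v + f_ty)²] = √[1237² + (577.5 + 958.4)²] = 1972 N/mm.
Capacity per unit length: φr_n = 0.75 × 0.6 × 620 × (0.707 × 8) = 1578 N/mm.
1972 > 1578 → NOT adequate.

f_max ≈ 1970 N/mm; NOT adequate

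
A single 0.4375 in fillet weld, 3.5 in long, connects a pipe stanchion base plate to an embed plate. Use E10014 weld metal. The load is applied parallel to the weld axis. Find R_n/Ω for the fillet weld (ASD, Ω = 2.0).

R_n/Ω ≈ 32.5 kip

E100XX → F_EXX = 100 ksi.
Effective throat t_e = 0.707 × 0.4375 = 0.3093 in.
Total length L = 3.5 in; A_we = 0.3093 × 3.5 = 1.083 in².
F_nw = 0.6 F_EXX = 0.6 × 100 = 60 ksi.
R_n = 60 × 1.083 = 64.96 kip; R_n/Ω = 64.96/2.0 = 32.48 kip.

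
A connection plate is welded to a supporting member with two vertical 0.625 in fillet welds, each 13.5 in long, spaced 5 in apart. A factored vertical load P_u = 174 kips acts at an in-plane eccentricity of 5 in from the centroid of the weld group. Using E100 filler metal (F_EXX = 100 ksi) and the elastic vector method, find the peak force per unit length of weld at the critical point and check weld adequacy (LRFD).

f_max ≈ 14.4 kip/in; adequate

Total weld length L_w = 27 in. Treat welds as unit-width lines.
Polar moment about centroid: J = 2[d³/12 + d(b/2)²] = 2[13.5³/12 + 13.5×2.5²] = 578.8 in³.
Direct shear f_v = P/L_w = 174 / 27 = 6.444 kip/in (vertical).
Torsion M = P·e = 174 × 5 = 870 kip·in.
Critical point at (x, y) = (2.5, 6.75) from centroid. f_tx = M·y/J = 10.15 kip/in; f_ty = M·x/J = 3.758 kip/in.
Resultant f_max = √[f_tx² + (f_v + f_ty)²] = √[10.15² + (6.444 + 3.758)²] = 14.39 kip/in.
Capacity per unit length: φr_n = 0.75 × 0.6 × 100 × (0.707 × 0.625) = 19.88 kip/in.
14.39 ≤ 19.88 → adequate.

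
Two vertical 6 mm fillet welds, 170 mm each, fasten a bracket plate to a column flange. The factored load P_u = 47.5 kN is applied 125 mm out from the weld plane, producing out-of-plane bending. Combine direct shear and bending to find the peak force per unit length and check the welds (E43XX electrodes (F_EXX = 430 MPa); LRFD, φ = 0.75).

f_max ≈ 632 N/mm; adequate

L_w = 2 × 170 = 340 mm; section modulus (unit throat) S = 2 × L²/6 = 9633 mm².
Direct shear f_v = P/L_w = 47.5×10³/340 = 139.7 N/mm.
Moment M = P × e = 47.5×10³ × 125 = 5937500 N·mm; bending f_b = M/S = 616.3 N/mm.
f_max = √(f_v² + f_b²) = √(139.7² + 616.3²) = 632 N/mm.
φr_n = 0.75 × 0.6 × 430 × (0.707 × 6) = 820.8 N/mm → adequate.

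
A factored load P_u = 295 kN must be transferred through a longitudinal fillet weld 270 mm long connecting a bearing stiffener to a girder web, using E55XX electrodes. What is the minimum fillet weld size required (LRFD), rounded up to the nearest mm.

w = 7 mm

E55XX → F_EXX = 550 MPa.
Total weld length L = 270 mm.
Required throat t_e = P_u / (φ × 0.6 F_EXX × L) = 295 / (0.75 × 0.6 × 550 × 270 × 10⁻³) = 4.415 mm.
Required leg w = t_e / 0.707 = 6.244 mm → use 7 mm.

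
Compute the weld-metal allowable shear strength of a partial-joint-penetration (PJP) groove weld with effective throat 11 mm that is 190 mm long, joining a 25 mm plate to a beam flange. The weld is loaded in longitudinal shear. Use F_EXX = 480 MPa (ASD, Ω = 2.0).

R_n/Ω ≈ 301 kN

Effective throat (given) t_e = 11 mm.
A_we = 11 × 190 = 2090 mm².
F_nw = 0.6 F_EXX = 288 MPa.
R_n/Ω = (288 × 2090) / 2.0 × 10⁻³ = 301 kN.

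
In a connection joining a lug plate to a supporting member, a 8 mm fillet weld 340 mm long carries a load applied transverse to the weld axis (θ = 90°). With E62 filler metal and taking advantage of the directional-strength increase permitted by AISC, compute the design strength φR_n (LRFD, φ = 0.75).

φR_n ≈ 805 kN

E62XX → F_EXX = 620 MPa.
t_e = 0.707 × 8 = 5.656 mm; A_we = 5.656 × 340 = 1923 mm².
Directional factor: 1.0 + 0.5 sin^1.5(90°) = 1.5.
F_nw = 0.6 × 620 × 1.5 = 558 MPa.
φR_n = 0.75 × 558 × 1923 × 10⁻³ = 804.8 kN.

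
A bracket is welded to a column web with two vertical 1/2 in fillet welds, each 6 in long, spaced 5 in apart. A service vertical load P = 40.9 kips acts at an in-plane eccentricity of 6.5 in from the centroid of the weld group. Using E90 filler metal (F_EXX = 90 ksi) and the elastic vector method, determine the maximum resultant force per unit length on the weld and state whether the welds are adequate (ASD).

Total weld length L_w = 12 in. Treat welds as unit-width lines.
Polar moment about centroid: J = 2[d³/12 + d(b/2)²] = 2[6³/12 + 6×2.5²] = 111 in³.
Direct shear f_v = P/L_w = 40.9 / 12 = 3.408 kip/in (vertical).
Torsion M = P·e = 40.9 × 6.5 = 265.85 kip·in.
Critical point at (x, y) = (2.5, 3) from centroid. f_tx = M·y/J = 7.185 kip/in; f_ty = M·x/J = 5.988 kip/in.
Resultant f_max = √[f_tx² + (f_v + f_ty)²] = √[7.185² + (3.408 + 5.988)²] = 11.83 kip/in.
Capacity per unit length: r_n/Ω = (1/2.0) × 0.6 × 90 × (0.707 × 0.5) = 9.544 kip/in.
11.83 > 9.544 → NOT adequate.

f_max ≈ 11.8 kip/in; NOT adequate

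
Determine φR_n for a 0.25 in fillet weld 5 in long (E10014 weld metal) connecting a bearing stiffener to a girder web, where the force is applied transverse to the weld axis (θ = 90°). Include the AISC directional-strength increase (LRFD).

E100XX → F_EXX = 100 ksi.
t_e = 0.707 × 0.25 = 0.1767 in; A_we = 0.1767 × 5 = 0.8837 in².
Directional factor: 1.0 + 0.5 sin^1.5(90°) = 1.5.
F_nw = 0.6 × 100 × 1.5 = 90 ksi.
φR_n = 0.75 × 90 × 0.8837 = 59.65 kips.

φR_n ≈ 59.7 kips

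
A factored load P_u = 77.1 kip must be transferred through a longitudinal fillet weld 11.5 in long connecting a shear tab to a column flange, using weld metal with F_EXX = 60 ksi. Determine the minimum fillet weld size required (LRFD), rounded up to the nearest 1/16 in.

Total weld length L = 11.5 in.
Required throat t_e = P_u / (φ × 0.6 F_EXX × L) = 77.1 / (0.75 × 0.6 × 60 × 11.5) = 0.2483 in.
Required leg w = t_e / 0.707 = 0.3512 in → use 3/8 in.

w = 3/8 in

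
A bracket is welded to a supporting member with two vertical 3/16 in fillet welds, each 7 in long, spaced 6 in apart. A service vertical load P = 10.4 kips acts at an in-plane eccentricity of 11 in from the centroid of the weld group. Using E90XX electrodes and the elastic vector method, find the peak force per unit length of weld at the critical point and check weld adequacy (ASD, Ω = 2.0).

f_max ≈ 3.41 kip/in; adequate

E90XX → F_EXX = 90 ksi.
Total weld length L_w = 14 in. Treat welds as unit-width lines.
Polar moment about centroid: J = 2[d³/12 + d(b/2)²] = 2[7³/12 + 7×3²] = 183.2 in³.
Direct shear f_v = P/L_w = 10.4 / 14 = 0.7429 kip/in (vertical).
Torsion M = P·e = 10.4 × 11 = 114.4 kip·in.
Critical point at (x, y) = (3, 3.5) from centroid. f_tx = M·y/J = 2.186 kip/in; f_ty = M·x/J = 1.874 kip/in.
Resultant f_max = √[f_tx² + (f_v + f_ty)²] = √[2.186² + (0.7429 + 1.874)²] = 3.41 kip/in.
Capacity per unit length: r_n/Ω = (1/2.0) × 0.6 × 90 × (0.707 × 0.1875) = 3.579 kip/in.
3.41 ≤ 3.579 → adequate.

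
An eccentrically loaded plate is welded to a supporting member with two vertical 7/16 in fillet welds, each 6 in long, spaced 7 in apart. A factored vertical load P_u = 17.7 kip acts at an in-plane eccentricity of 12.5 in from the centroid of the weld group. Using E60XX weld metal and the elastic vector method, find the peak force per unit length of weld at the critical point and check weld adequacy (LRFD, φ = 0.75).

E60XX → F_EXX = 60 ksi.
Total weld length L_w = 12 in. Treat welds as unit-width lines.
Polar moment about centroid: J = 2[d³/12 + d(b/2)²] = 2[6³/12 + 6×3.5²] = 183 in³.
Direct shear f_v = P/L_w = 17.7 / 12 = 1.475 kip/in (vertical).
Torsion M = P·e = 17.7 × 12.5 = 221.25 kip·in.
Critical point at (x, y) = (3.5, 3) from centroid. f_tx = M·y/J = 3.627 kip/in; f_ty = M·x/J = 4.232 kip/in.
Resultant f_max = √[f_tx² + (f_v + f_ty)²] = √[3.627² + (1.475 + 4.232)²] = 6.762 kip/in.
Capacity per unit length: φr_n = 0.75 × 0.6 × 60 × (0.707 × 0.4375) = 8.351 kip/in.
6.762 ≤ 8.351 → adequate.

f_max ≈ 6.76 kip/in; adequate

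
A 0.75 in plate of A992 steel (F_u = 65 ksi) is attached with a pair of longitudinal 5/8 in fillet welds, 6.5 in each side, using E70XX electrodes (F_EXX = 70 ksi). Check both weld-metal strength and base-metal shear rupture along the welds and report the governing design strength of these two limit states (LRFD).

φR_n ≈ 181 kips (weld metal governs)

t_e = 0.707 × 0.625 = 0.4419 in; L = 13 in.
Weld metal: φR_n = 0.75 × 0.6 × 70 × 0.4419 × 13 = 180.9 kips.
Base metal (shear rupture): φR_n = 0.75 × 0.6 × 65 × 0.75 × 13 = 285.2 kips.
Governing: weld metal.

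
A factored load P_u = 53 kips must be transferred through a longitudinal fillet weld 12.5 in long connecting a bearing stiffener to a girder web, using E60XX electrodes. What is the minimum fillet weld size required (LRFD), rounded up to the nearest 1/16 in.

w = 1/4 in

E60XX → F_EXX = 60 ksi.
Total weld length L = 12.5 in.
Required throat t_e = P_u / (φ × 0.6 F_EXX × L) = 53 / (0.75 × 0.6 × 60 × 12.5) = 0.157 in.
Required leg w = t_e / 0.707 = 0.2221 in → use 1/4 in.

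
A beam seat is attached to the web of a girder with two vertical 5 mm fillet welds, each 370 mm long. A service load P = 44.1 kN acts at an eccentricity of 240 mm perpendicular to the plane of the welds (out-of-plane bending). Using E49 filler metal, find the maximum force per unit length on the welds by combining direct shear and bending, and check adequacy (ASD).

E49XX → F_EXX = 490 MPa.
L_w = 2 × 370 = 740 mm; section modulus (unit throat) S = 2 × L²/6 = 45630 mm².
Direct shear f_v = P/L_w = 44.1×10³/740 = 59.59 N/mm.
Moment M = P × e = 44.1×10³ × 240 = 10584000 N·mm; bending f_b = M/S = 231.9 N/mm.
f_max = √(f_v² + f_b²) = √(59.59² + 231.9²) = 239.5 N/mm.
r_n/Ω = (1/2.0) × 0.6 × 490 × (0.707 × 5) = 519.6 N/mm → adequate.

f_max ≈ 239 N/mm; adequate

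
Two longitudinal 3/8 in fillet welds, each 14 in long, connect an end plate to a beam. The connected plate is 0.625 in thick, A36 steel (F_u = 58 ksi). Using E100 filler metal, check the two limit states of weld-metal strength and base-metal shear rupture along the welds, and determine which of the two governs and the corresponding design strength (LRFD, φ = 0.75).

E100XX → F_EXX = 100 ksi.
t_e = 0.707 × 0.375 = 0.2651 in; L = 28 in.
Weld metal: φR_n = 0.75 × 0.6 × 100 × 0.2651 × 28 = 334.1 kip.
Base metal (shear rupture): φR_n = 0.75 × 0.6 × 58 × 0.625 × 28 = 456.8 kip.
Governing: weld metal.

φR_n ≈ 334 kip (weld metal governs)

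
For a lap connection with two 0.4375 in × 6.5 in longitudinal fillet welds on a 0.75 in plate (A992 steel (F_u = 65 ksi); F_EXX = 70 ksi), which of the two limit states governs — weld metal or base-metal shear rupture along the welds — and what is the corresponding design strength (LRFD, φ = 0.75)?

t_e = 0.707 × 0.4375 = 0.3093 in; L = 13 in.
Weld metal: φR_n = 0.75 × 0.6 × 70 × 0.3093 × 13 = 126.7 kips.
Base metal (shear rupture): φR_n = 0.75 × 0.6 × 65 × 0.75 × 13 = 285.2 kips.
Governing: weld metal.

φR_n ≈ 127 kips (weld metal governs)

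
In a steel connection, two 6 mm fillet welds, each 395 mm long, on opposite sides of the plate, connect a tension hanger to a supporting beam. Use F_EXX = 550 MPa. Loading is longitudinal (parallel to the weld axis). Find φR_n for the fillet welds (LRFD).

Effective throat t_e = 0.707 × 6 = 4.242 mm.
Total length L = 790 mm; A_we = 4.242 × 790 = 3351 mm².
F_nw = 0.6 F_EXX = 0.6 × 550 = 330 MPa.
φR_n = 0.75 × 330 × 3351 × 10⁻³ = 829.4 kN.

φR_n ≈ 829 kN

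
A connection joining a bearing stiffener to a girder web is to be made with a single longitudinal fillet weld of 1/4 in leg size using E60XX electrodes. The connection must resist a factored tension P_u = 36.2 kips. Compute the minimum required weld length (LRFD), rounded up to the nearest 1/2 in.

E60XX → F_EXX = 60 ksi.
Throat t_e = 0.707 × 0.25 = 0.1767 in.
φr_n = 0.75 × 0.6 × 60 × 0.1767 = 4.772 kips/in.
L_req = P_u / φr_n = 36.2 / 4.772 = 7.586 in total.
Round up → use L = 8 in.

L = 8 in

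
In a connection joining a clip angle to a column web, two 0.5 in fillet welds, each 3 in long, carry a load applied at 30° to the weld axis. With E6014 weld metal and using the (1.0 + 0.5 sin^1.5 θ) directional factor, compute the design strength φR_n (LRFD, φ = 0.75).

E60XX → F_EXX = 60 ksi.
t_e = 0.707 × 0.5 = 0.3535 in; A_we = 0.3535 × 6 = 2.121 in².
Directional factor: 1.0 + 0.5 sin^1.5(30°) = 1.177.
F_nw = 0.6 × 60 × 1.177 = 42.36 ksi.
φR_n = 0.75 × 42.36 × 2.121 = 67.39 kip.

φR_n ≈ 67.4 kip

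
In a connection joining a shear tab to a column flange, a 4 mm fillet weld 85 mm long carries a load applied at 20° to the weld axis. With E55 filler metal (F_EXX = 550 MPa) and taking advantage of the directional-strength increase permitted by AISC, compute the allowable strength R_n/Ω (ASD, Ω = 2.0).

t_e = 0.707 × 4 = 2.828 mm; A_we = 2.828 × 85 = 240.4 mm².
Directional factor: 1.0 + 0.5 sin^1.5(20°) = 1.1.
F_nw = 0.6 × 550 × 1.1 = 363 MPa.
R_n/Ω = (363 × 240.4) / 2.0 × 10⁻³ = 43.63 kN.

R_n/Ω ≈ 43.6 kN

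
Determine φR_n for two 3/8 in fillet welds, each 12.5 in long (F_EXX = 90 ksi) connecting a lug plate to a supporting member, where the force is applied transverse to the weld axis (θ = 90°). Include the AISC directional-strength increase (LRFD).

t_e = 0.707 × 0.375 = 0.2651 in; A_we = 0.2651 × 25 = 6.628 in².
Directional factor: 1.0 + 0.5 sin^1.5(90°) = 1.5.
F_nw = 0.6 × 90 × 1.5 = 81 ksi.
φR_n = 0.75 × 81 × 6.628 = 402.7 kip.

φR_n ≈ 403 kip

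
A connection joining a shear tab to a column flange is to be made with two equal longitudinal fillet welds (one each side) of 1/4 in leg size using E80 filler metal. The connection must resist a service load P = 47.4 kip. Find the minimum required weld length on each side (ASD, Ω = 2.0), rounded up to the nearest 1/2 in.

L = 6 in on each side

E80XX → F_EXX = 80 ksi.
Throat t_e = 0.707 × 0.25 = 0.1767 in.
r_n/Ω = (0.6 × 80 × 0.1767) / 2.0 = 4.242 kip/in.
L_req = P / (r_n/Ω) = 47.4 / 4.242 = 11.17 in total.
Per side: 11.17 / 2 = 5.587 in.
Round up → use L = 6 in on each side.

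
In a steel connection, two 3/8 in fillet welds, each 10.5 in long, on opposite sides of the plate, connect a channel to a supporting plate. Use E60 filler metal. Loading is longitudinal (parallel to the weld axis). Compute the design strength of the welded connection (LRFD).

E60XX → F_EXX = 60 ksi.
Effective throat t_e = 0.707 × 0.375 = 0.2651 in.
Total length L = 21 in; A_we = 0.2651 × 21 = 5.568 in².
F_nw = 0.6 F_EXX = 0.6 × 60 = 36 ksi.
φR_n = 0.75 × 36 × 5.568 = 150.3 kip.

φR_n ≈ 150 kip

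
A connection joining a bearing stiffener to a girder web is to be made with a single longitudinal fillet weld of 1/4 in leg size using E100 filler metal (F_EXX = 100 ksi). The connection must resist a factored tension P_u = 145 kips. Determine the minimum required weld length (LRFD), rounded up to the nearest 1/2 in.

Throat t_e = 0.707 × 0.25 = 0.1767 in.
φr_n = 0.75 × 0.6 × 100 × 0.1767 = 7.954 kips/in.
L_req = P_u / φr_n = 145 / 7.954 = 18.23 in total.
Round up → use L = 18.5 in.

L = 18.5 in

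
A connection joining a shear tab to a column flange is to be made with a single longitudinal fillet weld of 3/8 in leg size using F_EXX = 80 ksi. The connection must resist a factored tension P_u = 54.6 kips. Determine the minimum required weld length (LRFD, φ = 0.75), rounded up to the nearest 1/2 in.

L = 6 in

Throat t_e = 0.707 × 0.375 = 0.2651 in.
φr_n = 0.75 × 0.6 × 80 × 0.2651 = 9.544 kips/in.
L_req = P_u / φr_n = 54.6 / 9.544 = 5.721 in total.
Round up → use L = 6 in.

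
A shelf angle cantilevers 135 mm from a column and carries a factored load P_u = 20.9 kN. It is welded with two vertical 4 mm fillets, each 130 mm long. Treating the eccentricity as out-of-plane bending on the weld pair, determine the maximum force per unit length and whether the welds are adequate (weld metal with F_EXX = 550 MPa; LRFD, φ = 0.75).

L_w = 2 × 130 = 260 mm; section modulus (unit throat) S = 2 × L²/6 = 5633 mm².
Direct shear f_v = P/L_w = 20.9×10³/260 = 80.38 N/mm.
Moment M = P × e = 20.9×10³ × 135 = 2821500 N·mm; bending f_b = M/S = 500.9 N/mm.
f_max = √(f_v² + f_b²) = √(80.38² + 500.9²) = 507.3 N/mm.
φr_n = 0.75 × 0.6 × 550 × (0.707 × 4) = 699.9 N/mm → adequate.

f_max ≈ 507 N/mm; adequate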